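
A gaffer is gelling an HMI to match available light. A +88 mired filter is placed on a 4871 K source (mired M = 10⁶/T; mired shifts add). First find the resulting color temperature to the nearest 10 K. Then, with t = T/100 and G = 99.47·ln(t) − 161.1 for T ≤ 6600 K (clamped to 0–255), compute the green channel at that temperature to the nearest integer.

190

M_in = 10⁶/4871 = 205.30; M_out = 205.30 + (+88) = 293.30.
T_out = 10⁶/293.30 = 3409.5 K → 3410 K; t = 34.1.
G = 99.47·ln 34.1 − 161.1 = 99.47·3.5293 − 161.1 = 189.959.
Rounded: 190.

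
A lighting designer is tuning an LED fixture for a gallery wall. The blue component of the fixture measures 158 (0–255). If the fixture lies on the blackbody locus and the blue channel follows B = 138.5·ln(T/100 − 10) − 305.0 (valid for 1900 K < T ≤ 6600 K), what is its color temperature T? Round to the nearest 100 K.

3800 K

ln(t − 10) = (158 + 305.0) / 138.5 = 3.3430.
t − 10 = e^3.3430 = 28.303, so t = 38.303.
T = 100·t = 3830 K → 3800 K to the nearest 100 K.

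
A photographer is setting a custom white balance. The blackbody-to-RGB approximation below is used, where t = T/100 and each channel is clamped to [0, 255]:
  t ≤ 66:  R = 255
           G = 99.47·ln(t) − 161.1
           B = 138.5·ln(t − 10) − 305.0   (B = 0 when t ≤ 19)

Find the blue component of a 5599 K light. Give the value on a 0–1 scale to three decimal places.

0.883

t = 5599/100 = 55.99; the t ≤ 66 branch applies.
B = 138.5·ln(55.99 − 10) − 305.0 = 138.5·ln 45.99 − 305.0 = 138.5·3.8284 − 305.0 = 225.237.
On a 0–1 scale: 225.237/255 = 0.8833 → 0.883.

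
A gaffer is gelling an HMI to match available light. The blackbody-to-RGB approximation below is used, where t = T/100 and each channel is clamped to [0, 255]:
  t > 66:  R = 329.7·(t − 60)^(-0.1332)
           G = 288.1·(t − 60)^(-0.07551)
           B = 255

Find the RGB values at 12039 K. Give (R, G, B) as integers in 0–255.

(191, 211, 255)

t = 12039/100 = 120.39; the t > 66 branch applies.
R = 329.7·(120.39 − 60)^(-0.1332) = 329.7·60.39^(-0.1332) = 329.7·0.57913 = 190.939.
G = 288.1·(120.39 − 60)^(-0.07551) = 288.1·60.39^(-0.07551) = 288.1·0.73370 = 211.379.
B = 255 by definition for t > 66.
Rounded: (191, 211, 255).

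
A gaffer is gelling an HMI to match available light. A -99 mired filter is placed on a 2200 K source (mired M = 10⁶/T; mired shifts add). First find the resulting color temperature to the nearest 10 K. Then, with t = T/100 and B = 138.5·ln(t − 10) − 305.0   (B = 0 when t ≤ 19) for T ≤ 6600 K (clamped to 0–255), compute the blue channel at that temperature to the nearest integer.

M_in = 10⁶/2200 = 454.55; M_out = 454.55 + (-99) = 355.55.
T_out = 10⁶/355.55 = 2812.6 K → 2810 K; t = 28.1.
B = 138.5·ln(28.1 − 10) − 305.0 = 138.5·ln 18.1 − 305.0 = 138.5·2.8959 − 305.0 = 96.084.
Rounded: 96.

96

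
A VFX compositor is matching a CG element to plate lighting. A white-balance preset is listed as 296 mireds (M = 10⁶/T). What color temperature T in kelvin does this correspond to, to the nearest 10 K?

3380 K

T = 10⁶ / 296 = 3378.38 K → 3380 K.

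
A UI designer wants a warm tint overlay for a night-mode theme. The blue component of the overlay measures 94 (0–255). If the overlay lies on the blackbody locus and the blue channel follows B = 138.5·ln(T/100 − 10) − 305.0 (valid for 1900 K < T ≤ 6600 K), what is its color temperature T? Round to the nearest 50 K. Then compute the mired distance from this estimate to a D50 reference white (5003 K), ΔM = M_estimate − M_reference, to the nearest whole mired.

ln(t − 10) = (94 + 305.0) / 138.5 = 2.8809.
t − 10 = e^2.8809 = 17.830, so t = 27.830.
T = 100·t = 2783 K → 2800 K to the nearest 50 K.
M_estimate = 10⁶/2800 = 357.14; M_reference = 10⁶/5003 = 199.88.
ΔM = 357.14 − 199.88 = 157.26 → +157 mireds.

+157 mireds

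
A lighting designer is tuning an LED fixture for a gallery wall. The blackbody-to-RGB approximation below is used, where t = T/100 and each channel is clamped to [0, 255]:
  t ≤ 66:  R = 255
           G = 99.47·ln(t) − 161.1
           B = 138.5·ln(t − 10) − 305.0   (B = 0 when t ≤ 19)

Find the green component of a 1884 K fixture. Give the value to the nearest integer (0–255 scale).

t = 1884/100 = 18.84; the t ≤ 66 branch applies.
G = 99.47·ln 18.84 − 161.1 = 99.47·2.9360 − 161.1 = 130.942.
Rounded: 131.

131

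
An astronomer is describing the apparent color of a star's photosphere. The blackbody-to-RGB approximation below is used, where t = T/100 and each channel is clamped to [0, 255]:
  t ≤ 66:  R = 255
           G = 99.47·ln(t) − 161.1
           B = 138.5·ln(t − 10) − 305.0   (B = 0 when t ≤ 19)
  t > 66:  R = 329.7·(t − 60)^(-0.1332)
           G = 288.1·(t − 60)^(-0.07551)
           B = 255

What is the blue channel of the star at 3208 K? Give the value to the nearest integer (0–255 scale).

t = 3208/100 = 32.08; the t ≤ 66 branch applies.
B = 138.5·ln(32.08 − 10) − 305.0 = 138.5·ln 22.08 − 305.0 = 138.5·3.0947 − 305.0 = 123.612.
Rounded: 124.

124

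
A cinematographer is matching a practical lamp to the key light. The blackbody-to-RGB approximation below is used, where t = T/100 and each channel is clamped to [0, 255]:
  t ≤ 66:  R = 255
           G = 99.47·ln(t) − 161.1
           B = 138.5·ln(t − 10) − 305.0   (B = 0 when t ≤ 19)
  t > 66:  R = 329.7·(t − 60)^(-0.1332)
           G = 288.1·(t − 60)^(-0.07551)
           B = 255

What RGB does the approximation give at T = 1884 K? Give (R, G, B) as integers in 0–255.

t = 1884/100 = 18.84; the t ≤ 66 branch applies.
R = 255 by definition for t ≤ 66.
G = 99.47·ln 18.84 − 161.1 = 99.47·2.9360 − 161.1 = 130.942.
t = 18.84 ≤ 19, so B = 0.
Rounded: (255, 131, 0).

(255, 131, 0)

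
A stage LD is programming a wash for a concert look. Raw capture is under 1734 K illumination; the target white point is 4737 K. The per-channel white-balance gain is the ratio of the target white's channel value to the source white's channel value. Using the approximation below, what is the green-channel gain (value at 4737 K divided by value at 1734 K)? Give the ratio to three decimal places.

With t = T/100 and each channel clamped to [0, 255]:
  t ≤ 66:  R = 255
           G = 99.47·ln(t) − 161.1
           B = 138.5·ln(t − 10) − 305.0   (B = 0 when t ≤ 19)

1.815

At 1734 K (t = 17.34):
  G = 99.47·ln 17.34 − 161.1 = 99.47·2.8530 − 161.1 = 122.689.
At 4737 K (t = 47.37):
  G = 99.47·ln 47.37 − 161.1 = 99.47·3.8580 − 161.1 = 222.654.
Gain = 222.654 / 122.689 = 1.8148 → 1.815.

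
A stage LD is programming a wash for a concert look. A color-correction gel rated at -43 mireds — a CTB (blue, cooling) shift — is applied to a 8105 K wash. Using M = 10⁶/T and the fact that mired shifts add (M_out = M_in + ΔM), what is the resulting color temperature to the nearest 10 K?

M_in = 10⁶/8105 = 123.38 mireds.
M_out = 123.38 + (-43) = 80.38 mireds.
T_out = 10⁶/80.38 = 12440.8 K → 12440 K.

12440 K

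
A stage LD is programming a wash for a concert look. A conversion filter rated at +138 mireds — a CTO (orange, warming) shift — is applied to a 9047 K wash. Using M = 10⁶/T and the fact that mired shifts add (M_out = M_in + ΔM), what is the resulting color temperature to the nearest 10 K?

4020 K

M_in = 10⁶/9047 = 110.53 mireds.
M_out = 110.53 + (+138) = 248.53 mireds.
T_out = 10⁶/248.53 = 4023.6 K → 4020 K.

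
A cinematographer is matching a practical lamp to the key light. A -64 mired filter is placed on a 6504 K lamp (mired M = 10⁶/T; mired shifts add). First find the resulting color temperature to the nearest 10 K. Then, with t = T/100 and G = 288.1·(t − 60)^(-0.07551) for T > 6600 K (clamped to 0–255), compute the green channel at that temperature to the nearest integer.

214

M_in = 10⁶/6504 = 153.75; M_out = 153.75 + (-64) = 89.75.
T_out = 10⁶/89.75 = 11141.9 K → 11140 K; t = 111.4.
G = 288.1·(111.4 − 60)^(-0.07551) = 288.1·51.4^(-0.07551) = 288.1·0.74269 = 213.968.
Rounded: 214.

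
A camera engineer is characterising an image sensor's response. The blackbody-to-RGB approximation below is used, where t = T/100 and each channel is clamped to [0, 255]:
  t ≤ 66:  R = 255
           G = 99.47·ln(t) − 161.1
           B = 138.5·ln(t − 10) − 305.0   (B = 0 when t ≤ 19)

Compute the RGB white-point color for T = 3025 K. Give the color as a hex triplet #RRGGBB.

t = 3025/100 = 30.25; the t ≤ 66 branch applies.
R = 255 by definition for t ≤ 66.
G = 99.47·ln 30.25 − 161.1 = 99.47·3.4095 − 161.1 = 178.043.
B = 138.5·ln(30.25 − 10) − 305.0 = 138.5·ln 20.25 − 305.0 = 138.5·3.0082 − 305.0 = 111.629.
Rounded: (255, 178, 112).
In hex: #FFB270.

#FFB270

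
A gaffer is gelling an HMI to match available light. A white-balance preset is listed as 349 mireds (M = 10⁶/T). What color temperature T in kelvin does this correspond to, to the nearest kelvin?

2865 K

T = 10⁶ / 349 = 2865.33 K → 2865 K.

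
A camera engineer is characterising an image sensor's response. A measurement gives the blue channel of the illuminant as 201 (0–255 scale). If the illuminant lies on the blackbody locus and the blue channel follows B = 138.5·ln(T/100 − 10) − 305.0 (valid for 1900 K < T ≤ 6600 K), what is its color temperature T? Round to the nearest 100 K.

4900 K

ln(t − 10) = (201 + 305.0) / 138.5 = 3.6534.
t − 10 = e^3.6534 = 38.607, so t = 48.607.
T = 100·t = 4861 K → 4900 K to the nearest 100 K.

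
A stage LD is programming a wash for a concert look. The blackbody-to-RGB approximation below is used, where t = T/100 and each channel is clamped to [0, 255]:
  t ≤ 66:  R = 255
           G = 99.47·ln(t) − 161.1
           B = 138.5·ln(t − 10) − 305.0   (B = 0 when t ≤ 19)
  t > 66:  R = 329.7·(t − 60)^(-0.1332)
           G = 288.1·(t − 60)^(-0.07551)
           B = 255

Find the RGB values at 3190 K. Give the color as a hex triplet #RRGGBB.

#FFB77A

t = 3190/100 = 31.9; the t ≤ 66 branch applies.
R = 255 by definition for t ≤ 66.
G = 99.47·ln 31.9 − 161.1 = 99.47·3.4626 − 161.1 = 183.325.
B = 138.5·ln(31.9 − 10) − 305.0 = 138.5·ln 21.9 − 305.0 = 138.5·3.0865 − 305.0 = 122.478.
Rounded: (255, 183, 122).
In hex: #FFB77A.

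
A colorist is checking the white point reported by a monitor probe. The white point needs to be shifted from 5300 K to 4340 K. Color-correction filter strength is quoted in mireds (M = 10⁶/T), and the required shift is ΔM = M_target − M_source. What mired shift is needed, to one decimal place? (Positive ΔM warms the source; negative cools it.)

M_source = 10⁶/5300 = 188.679; M_target = 10⁶/4340 = 230.415.
ΔM = 230.415 − 188.679 = 41.736 → +41.7 mireds, a warming shift.

+41.7 mireds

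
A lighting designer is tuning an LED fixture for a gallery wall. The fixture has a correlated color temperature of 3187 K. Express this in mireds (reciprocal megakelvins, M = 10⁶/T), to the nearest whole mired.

M = 10⁶ / 3187 = 313.775 → 314 mireds.

314 mireds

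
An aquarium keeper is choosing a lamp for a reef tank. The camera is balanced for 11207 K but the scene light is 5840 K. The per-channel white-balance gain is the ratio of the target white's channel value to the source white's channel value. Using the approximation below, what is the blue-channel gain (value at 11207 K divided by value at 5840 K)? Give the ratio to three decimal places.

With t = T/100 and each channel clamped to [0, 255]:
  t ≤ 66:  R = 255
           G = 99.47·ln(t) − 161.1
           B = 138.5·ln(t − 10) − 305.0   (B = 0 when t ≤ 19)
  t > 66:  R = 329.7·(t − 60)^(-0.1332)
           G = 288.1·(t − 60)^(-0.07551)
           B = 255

At 5840 K (t = 58.4):
  B = 138.5·ln(58.4 − 10) − 305.0 = 138.5·ln 48.4 − 305.0 = 138.5·3.8795 − 305.0 = 232.311.
At 11207 K (t = 112.07):
  B = 255 by definition for t > 66.
Gain = 255.000 / 232.311 = 1.0977 → 1.098.

1.098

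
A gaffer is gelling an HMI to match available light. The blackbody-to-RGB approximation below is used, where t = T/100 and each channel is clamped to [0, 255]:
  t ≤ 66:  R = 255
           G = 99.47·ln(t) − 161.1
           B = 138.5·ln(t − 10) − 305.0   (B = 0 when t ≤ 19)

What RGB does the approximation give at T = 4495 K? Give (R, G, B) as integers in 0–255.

(255, 217, 187)

t = 4495/100 = 44.95; the t ≤ 66 branch applies.
R = 255 by definition for t ≤ 66.
G = 99.47·ln 44.95 − 161.1 = 99.47·3.8056 − 161.1 = 217.438.
B = 138.5·ln(44.95 − 10) − 305.0 = 138.5·ln 34.95 − 305.0 = 138.5·3.5539 − 305.0 = 187.218.
Rounded: (255, 217, 187).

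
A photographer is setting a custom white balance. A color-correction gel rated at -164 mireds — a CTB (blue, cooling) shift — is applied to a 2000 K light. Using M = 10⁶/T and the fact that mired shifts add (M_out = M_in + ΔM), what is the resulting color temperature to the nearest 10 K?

M_in = 10⁶/2000 = 500.00 mireds.
M_out = 500.00 + (-164) = 336.00 mireds.
T_out = 10⁶/336.00 = 2976.2 K → 2980 K.

2980 K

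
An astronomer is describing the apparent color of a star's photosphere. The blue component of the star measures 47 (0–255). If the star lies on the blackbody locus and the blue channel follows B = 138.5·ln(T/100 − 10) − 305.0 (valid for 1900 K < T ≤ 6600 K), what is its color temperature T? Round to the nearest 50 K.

2250 K

ln(t − 10) = (47 + 305.0) / 138.5 = 2.5415.
t − 10 = e^2.5415 = 12.699, so t = 22.699.
T = 100·t = 2270 K → 2250 K to the nearest 50 K.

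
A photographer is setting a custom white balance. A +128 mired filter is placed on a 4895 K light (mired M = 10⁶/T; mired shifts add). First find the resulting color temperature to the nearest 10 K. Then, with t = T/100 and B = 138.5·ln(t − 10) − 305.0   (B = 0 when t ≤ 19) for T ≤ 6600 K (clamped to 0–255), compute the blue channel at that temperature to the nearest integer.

111

M_in = 10⁶/4895 = 204.29; M_out = 204.29 + (+128) = 332.29.
T_out = 10⁶/332.29 = 3009.4 K → 3010 K; t = 30.1.
B = 138.5·ln(30.1 − 10) − 305.0 = 138.5·ln 20.1 − 305.0 = 138.5·3.0007 − 305.0 = 110.600.
Rounded: 111.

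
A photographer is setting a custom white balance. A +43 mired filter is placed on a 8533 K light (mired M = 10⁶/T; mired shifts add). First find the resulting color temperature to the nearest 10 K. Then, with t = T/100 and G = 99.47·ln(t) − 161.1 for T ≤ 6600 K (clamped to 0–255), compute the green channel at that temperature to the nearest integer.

M_in = 10⁶/8533 = 117.19; M_out = 117.19 + (+43) = 160.19.
T_out = 10⁶/160.19 = 6242.5 K → 6240 K; t = 62.4.
G = 99.47·ln 62.4 − 161.1 = 99.47·4.1336 − 161.1 = 250.066.
Rounded: 250.

250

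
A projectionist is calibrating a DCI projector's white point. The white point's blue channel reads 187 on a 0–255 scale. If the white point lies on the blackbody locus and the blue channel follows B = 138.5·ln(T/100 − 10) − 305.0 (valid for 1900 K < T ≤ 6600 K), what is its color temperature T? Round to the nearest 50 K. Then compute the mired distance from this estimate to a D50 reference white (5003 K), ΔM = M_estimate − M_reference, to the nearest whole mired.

ln(t − 10) = (187 + 305.0) / 138.5 = 3.5523.
t − 10 = e^3.5523 = 34.895, so t = 44.895.
T = 100·t = 4490 K → 4500 K to the nearest 50 K.
M_estimate = 10⁶/4500 = 222.22; M_reference = 10⁶/5003 = 199.88.
ΔM = 222.22 − 199.88 = 22.34 → +22 mireds.

+22 mireds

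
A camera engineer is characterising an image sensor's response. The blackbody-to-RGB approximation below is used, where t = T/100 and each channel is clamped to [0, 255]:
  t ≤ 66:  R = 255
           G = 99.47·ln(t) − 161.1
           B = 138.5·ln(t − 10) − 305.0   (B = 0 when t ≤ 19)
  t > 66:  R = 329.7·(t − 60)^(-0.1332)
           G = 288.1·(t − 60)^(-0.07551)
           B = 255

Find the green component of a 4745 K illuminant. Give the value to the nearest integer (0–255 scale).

223

t = 4745/100 = 47.45; the t ≤ 66 branch applies.
G = 99.47·ln 47.45 − 161.1 = 99.47·3.8597 − 161.1 = 222.822.
Rounded: 223.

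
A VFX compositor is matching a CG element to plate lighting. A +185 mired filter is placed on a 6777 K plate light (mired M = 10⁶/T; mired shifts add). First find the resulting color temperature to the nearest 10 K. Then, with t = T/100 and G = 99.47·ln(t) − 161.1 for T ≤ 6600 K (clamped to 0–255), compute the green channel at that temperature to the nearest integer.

M_in = 10⁶/6777 = 147.56; M_out = 147.56 + (+185) = 332.56.
T_out = 10⁶/332.56 = 3007.0 K → 3010 K; t = 30.1.
G = 99.47·ln 30.1 − 161.1 = 99.47·3.4045 − 161.1 = 177.548.
Rounded: 178.

178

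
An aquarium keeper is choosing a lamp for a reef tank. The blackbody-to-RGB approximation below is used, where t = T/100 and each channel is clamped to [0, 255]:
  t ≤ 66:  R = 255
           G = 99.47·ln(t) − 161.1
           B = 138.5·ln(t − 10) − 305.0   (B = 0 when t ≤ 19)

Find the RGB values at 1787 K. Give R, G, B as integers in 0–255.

R=255, G=126, B=0

t = 1787/100 = 17.87; the t ≤ 66 branch applies.
R = 255 by definition for t ≤ 66.
G = 99.47·ln 17.87 − 161.1 = 99.47·2.8831 − 161.1 = 125.684.
t = 17.87 ≤ 19, so B = 0.
Rounded: (255, 126, 0).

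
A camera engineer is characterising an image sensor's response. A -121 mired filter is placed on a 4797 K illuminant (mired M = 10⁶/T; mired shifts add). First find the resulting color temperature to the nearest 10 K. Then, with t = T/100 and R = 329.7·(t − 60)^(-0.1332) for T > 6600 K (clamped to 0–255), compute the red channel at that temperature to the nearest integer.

194

M_in = 10⁶/4797 = 208.46; M_out = 208.46 + (-121) = 87.46.
T_out = 10⁶/87.46 = 11433.3 K → 11430 K; t = 114.3.
R = 329.7·(114.3 − 60)^(-0.1332) = 329.7·54.3^(-0.1332) = 329.7·0.58739 = 193.662.
Rounded: 194.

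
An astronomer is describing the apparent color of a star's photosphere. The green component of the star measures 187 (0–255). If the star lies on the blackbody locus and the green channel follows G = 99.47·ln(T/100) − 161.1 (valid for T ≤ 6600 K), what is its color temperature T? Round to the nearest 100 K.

ln t = (187 + 161.1) / 99.47 = 3.4995.
t = e^3.4995 = 33.100.
T = 100·t = 3310 K → 3300 K to the nearest 100 K.

3300 K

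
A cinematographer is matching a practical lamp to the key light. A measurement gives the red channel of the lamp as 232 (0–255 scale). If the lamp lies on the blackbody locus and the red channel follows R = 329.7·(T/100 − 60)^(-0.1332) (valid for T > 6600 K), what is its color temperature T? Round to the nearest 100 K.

7400 K

(t − 60)^(-0.1332) = 232/329.7 = 0.70367.
t − 60 = 0.70367^(1/-0.1332) = 0.70367^(-7.508) = 13.992, so t = 73.992.
T = 100·t = 7399 K → 7400 K to the nearest 100 K.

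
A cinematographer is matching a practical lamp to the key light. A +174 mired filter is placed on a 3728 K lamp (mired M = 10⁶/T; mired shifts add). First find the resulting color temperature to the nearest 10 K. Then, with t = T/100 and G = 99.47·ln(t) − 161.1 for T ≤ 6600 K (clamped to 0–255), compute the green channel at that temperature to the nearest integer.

149

M_in = 10⁶/3728 = 268.24; M_out = 268.24 + (+174) = 442.24.
T_out = 10⁶/442.24 = 2261.2 K → 2260 K; t = 22.6.
G = 99.47·ln 22.6 − 161.1 = 99.47·3.1179 − 161.1 = 149.042.
Rounded: 149.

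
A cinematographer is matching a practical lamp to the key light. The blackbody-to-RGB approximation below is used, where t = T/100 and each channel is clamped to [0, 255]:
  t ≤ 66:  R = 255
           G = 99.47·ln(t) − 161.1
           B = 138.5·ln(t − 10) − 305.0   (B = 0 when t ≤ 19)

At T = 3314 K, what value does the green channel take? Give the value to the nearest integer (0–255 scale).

t = 3314/100 = 33.14; the t ≤ 66 branch applies.
G = 99.47·ln 33.14 − 161.1 = 99.47·3.5007 − 161.1 = 187.119.
Rounded: 187.

187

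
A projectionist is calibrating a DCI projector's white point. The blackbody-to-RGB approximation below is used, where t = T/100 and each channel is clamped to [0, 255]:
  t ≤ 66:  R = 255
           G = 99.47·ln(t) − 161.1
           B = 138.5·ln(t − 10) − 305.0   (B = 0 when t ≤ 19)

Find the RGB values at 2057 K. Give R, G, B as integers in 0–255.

R=255, G=140, B=22

t = 2057/100 = 20.57; the t ≤ 66 branch applies.
R = 255 by definition for t ≤ 66.
G = 99.47·ln 20.57 − 161.1 = 99.47·3.0238 − 161.1 = 139.681.
B = 138.5·ln(20.57 − 10) − 305.0 = 138.5·ln 10.57 − 305.0 = 138.5·2.3580 − 305.0 = 21.586.
Rounded: (255, 140, 22).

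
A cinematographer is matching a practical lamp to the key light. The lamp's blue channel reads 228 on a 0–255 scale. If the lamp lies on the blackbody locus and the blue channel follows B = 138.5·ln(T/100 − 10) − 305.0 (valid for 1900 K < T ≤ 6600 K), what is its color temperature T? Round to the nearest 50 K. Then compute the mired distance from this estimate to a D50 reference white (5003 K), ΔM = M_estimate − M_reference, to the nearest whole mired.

-24 mireds

ln(t − 10) = (228 + 305.0) / 138.5 = 3.8484.
t − 10 = e^3.8484 = 46.917, so t = 56.917.
T = 100·t = 5692 K → 5700 K to the nearest 50 K.
M_estimate = 10⁶/5700 = 175.44; M_reference = 10⁶/5003 = 199.88.
ΔM = 175.44 − 199.88 = -24.44 → -24 mireds.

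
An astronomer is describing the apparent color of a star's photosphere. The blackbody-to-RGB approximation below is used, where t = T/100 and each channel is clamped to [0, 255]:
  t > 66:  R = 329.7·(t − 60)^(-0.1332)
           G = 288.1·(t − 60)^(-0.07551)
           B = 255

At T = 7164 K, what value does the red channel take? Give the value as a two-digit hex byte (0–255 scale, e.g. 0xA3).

t = 7164/100 = 71.64; the t > 66 branch applies.
R = 329.7·(71.64 − 60)^(-0.1332) = 329.7·11.64^(-0.1332) = 329.7·0.72113 = 237.757.
Rounded: 238; in hex, 0xEE.

0xEE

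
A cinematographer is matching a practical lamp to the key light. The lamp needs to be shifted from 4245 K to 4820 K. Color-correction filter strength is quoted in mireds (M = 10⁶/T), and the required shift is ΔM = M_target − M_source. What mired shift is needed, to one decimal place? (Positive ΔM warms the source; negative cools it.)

-28.1 mireds

M_source = 10⁶/4245 = 235.571; M_target = 10⁶/4820 = 207.469.
ΔM = 207.469 − 235.571 = -28.102 → -28.1 mireds, a cooling shift.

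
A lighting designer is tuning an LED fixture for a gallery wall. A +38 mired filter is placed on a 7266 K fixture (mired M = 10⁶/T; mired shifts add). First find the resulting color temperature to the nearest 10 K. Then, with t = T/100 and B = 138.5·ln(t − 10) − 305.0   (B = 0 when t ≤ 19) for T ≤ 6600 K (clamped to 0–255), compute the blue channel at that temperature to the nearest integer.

228

M_in = 10⁶/7266 = 137.63; M_out = 137.63 + (+38) = 175.63.
T_out = 10⁶/175.63 = 5693.9 K → 5690 K; t = 56.9.
B = 138.5·ln(56.9 − 10) − 305.0 = 138.5·ln 46.9 − 305.0 = 138.5·3.8480 − 305.0 = 227.950.
Rounded: 228.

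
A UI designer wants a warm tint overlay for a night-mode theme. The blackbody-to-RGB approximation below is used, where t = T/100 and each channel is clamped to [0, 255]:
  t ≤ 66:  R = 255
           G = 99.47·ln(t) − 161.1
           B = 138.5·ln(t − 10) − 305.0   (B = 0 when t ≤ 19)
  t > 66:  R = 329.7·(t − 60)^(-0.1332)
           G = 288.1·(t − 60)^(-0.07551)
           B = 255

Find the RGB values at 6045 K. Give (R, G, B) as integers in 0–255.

(255, 247, 238)

t = 6045/100 = 60.45; the t ≤ 66 branch applies.
R = 255 by definition for t ≤ 66.
G = 99.47·ln 60.45 − 161.1 = 99.47·4.1018 − 161.1 = 246.908.
B = 138.5·ln(60.45 − 10) − 305.0 = 138.5·ln 50.45 − 305.0 = 138.5·3.9210 − 305.0 = 238.056.
Rounded: (255, 247, 238).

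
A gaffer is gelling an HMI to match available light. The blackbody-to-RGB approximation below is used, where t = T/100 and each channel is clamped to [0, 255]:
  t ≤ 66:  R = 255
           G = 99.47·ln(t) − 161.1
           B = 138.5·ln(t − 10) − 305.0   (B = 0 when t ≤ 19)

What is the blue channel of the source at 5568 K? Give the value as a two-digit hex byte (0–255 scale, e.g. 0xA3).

0xE0

t = 5568/100 = 55.68; the t ≤ 66 branch applies.
B = 138.5·ln(55.68 − 10) − 305.0 = 138.5·ln 45.68 − 305.0 = 138.5·3.8217 − 305.0 = 224.300.
Rounded: 224; in hex, 0xE0.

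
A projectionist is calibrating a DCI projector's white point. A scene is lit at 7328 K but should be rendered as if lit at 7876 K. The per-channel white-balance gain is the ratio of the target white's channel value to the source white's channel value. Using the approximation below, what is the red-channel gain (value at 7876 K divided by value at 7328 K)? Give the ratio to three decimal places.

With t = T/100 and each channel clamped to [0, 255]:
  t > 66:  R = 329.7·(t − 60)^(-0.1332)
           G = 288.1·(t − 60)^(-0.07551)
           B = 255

At 7328 K (t = 73.28):
  R = 329.7·(73.28 − 60)^(-0.1332) = 329.7·13.28^(-0.1332) = 329.7·0.70858 = 233.619.
At 7876 K (t = 78.76):
  R = 329.7·(78.76 − 60)^(-0.1332) = 329.7·18.76^(-0.1332) = 329.7·0.67671 = 223.113.
Gain = 223.113 / 233.619 = 0.9550 → 0.955.

0.955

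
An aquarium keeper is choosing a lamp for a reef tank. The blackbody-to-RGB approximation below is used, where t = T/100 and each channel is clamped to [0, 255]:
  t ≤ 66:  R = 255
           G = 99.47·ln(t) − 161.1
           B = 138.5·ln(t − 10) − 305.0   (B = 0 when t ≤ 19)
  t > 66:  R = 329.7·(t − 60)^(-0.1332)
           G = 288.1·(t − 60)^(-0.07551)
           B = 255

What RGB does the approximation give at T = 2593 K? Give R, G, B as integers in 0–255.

t = 2593/100 = 25.93; the t ≤ 66 branch applies.
R = 255 by definition for t ≤ 66.
G = 99.47·ln 25.93 − 161.1 = 99.47·3.2554 − 161.1 = 162.715.
B = 138.5·ln(25.93 − 10) − 305.0 = 138.5·ln 15.93 − 305.0 = 138.5·2.7682 − 305.0 = 78.396.
Rounded: (255, 163, 78).

R=255, G=163, B=78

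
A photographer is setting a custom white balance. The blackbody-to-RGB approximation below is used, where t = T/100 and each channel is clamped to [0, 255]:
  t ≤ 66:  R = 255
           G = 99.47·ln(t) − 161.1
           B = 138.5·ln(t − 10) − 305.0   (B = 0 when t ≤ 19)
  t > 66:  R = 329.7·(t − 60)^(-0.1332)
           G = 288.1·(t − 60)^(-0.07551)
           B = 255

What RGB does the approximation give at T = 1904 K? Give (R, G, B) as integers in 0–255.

t = 1904/100 = 19.04; the t ≤ 66 branch applies.
R = 255 by definition for t ≤ 66.
G = 99.47·ln 19.04 − 161.1 = 99.47·2.9465 − 161.1 = 131.993.
B = 138.5·ln(19.04 − 10) − 305.0 = 138.5·ln 9.04 − 305.0 = 138.5·2.2017 − 305.0 = -0.070 → clamped to 0.
Rounded: (255, 132, 0).

(255, 132, 0)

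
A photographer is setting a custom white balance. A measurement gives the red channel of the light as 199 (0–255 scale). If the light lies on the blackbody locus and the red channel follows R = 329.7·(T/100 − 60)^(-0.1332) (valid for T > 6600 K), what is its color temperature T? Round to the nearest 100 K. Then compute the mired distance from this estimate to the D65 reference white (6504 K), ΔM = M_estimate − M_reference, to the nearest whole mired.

-58 mireds

(t − 60)^(-0.1332) = 199/329.7 = 0.60358.
t − 60 = 0.60358^(1/-0.1332) = 0.60358^(-7.508) = 44.273, so t = 104.273.
T = 100·t = 10427 K → 10400 K to the nearest 100 K.
M_estimate = 10⁶/10400 = 96.15; M_reference = 10⁶/6504 = 153.75.
ΔM = 96.15 − 153.75 = -57.60 → -58 mireds.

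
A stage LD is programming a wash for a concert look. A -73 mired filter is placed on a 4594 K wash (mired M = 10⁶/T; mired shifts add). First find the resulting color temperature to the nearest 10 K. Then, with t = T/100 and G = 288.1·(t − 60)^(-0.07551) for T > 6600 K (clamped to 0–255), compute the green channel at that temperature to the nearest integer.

M_in = 10⁶/4594 = 217.68; M_out = 217.68 + (-73) = 144.68.
T_out = 10⁶/144.68 = 6912.0 K → 6910 K; t = 69.1.
G = 288.1·(69.1 − 60)^(-0.07551) = 288.1·9.1^(-0.07551) = 288.1·0.84641 = 243.852.
Rounded: 244.

244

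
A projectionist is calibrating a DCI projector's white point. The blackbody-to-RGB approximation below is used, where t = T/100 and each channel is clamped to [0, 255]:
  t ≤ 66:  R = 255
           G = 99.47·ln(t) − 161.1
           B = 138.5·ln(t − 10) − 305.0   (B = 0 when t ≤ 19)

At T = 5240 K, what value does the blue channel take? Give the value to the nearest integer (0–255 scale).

214

t = 5240/100 = 52.4; the t ≤ 66 branch applies.
B = 138.5·ln(52.4 − 10) − 305.0 = 138.5·ln 42.4 − 305.0 = 138.5·3.7471 − 305.0 = 213.980.
Rounded: 214.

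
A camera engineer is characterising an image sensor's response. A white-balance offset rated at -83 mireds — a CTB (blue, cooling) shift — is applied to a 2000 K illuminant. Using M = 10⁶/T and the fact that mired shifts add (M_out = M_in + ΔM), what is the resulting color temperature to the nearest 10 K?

2400 K

M_in = 10⁶/2000 = 500.00 mireds.
M_out = 500.00 + (-83) = 417.00 mireds.
T_out = 10⁶/417.00 = 2398.1 K → 2400 K.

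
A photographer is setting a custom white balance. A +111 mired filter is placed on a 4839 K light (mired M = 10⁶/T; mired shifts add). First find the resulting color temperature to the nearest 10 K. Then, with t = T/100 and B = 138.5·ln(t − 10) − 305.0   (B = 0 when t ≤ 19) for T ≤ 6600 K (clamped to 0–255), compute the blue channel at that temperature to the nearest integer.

M_in = 10⁶/4839 = 206.65; M_out = 206.65 + (+111) = 317.65.
T_out = 10⁶/317.65 = 3148.1 K → 3150 K; t = 31.5.
B = 138.5·ln(31.5 − 10) − 305.0 = 138.5·ln 21.5 − 305.0 = 138.5·3.0681 − 305.0 = 119.925.
Rounded: 120.

120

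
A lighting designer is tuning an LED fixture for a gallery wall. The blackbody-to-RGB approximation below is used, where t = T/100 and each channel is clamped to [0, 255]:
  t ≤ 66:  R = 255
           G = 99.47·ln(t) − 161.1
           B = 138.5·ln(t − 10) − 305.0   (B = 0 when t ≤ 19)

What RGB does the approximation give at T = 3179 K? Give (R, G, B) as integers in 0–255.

t = 3179/100 = 31.79; the t ≤ 66 branch applies.
R = 255 by definition for t ≤ 66.
G = 99.47·ln 31.79 − 161.1 = 99.47·3.4592 − 161.1 = 182.982.
B = 138.5·ln(31.79 − 10) − 305.0 = 138.5·ln 21.79 − 305.0 = 138.5·3.0815 − 305.0 = 121.781.
Rounded: (255, 183, 122).

(255, 183, 122)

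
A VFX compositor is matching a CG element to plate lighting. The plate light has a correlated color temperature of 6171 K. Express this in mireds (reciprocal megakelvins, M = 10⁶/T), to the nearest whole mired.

M = 10⁶ / 6171 = 162.048 → 162 mireds.

162 mireds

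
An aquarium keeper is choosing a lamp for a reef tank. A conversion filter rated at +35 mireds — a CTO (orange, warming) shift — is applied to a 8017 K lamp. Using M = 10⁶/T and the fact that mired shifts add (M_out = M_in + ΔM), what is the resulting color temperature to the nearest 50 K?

M_in = 10⁶/8017 = 124.73 mireds.
M_out = 124.73 + (+35) = 159.73 mireds.
T_out = 10⁶/159.73 = 6260.4 K → 6250 K.

6250 K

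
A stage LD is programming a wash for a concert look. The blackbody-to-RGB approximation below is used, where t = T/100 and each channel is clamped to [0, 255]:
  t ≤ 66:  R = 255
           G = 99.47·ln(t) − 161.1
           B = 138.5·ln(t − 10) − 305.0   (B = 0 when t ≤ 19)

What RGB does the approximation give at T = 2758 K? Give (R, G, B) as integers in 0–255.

(255, 169, 92)

t = 2758/100 = 27.58; the t ≤ 66 branch applies.
R = 255 by definition for t ≤ 66.
G = 99.47·ln 27.58 − 161.1 = 99.47·3.3171 − 161.1 = 168.851.
B = 138.5·ln(27.58 − 10) − 305.0 = 138.5·ln 17.58 − 305.0 = 138.5·2.8668 − 305.0 = 92.047.
Rounded: (255, 169, 92).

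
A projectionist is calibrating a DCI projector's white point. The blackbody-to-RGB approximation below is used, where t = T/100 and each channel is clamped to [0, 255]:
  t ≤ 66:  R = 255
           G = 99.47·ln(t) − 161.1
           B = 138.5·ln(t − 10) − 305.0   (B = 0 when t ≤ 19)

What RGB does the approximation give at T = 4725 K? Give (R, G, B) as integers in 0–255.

(255, 222, 196)

t = 4725/100 = 47.25; the t ≤ 66 branch applies.
R = 255 by definition for t ≤ 66.
G = 99.47·ln 47.25 − 161.1 = 99.47·3.8555 − 161.1 = 222.402.
B = 138.5·ln(47.25 − 10) − 305.0 = 138.5·ln 37.25 − 305.0 = 138.5·3.6177 − 305.0 = 196.045.
Rounded: (255, 222, 196).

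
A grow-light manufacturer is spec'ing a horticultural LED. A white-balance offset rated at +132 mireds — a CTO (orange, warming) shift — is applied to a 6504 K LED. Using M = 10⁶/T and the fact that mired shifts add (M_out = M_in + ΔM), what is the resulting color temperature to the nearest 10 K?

3500 K

M_in = 10⁶/6504 = 153.75 mireds.
M_out = 153.75 + (+132) = 285.75 mireds.
T_out = 10⁶/285.75 = 3499.5 K → 3500 K.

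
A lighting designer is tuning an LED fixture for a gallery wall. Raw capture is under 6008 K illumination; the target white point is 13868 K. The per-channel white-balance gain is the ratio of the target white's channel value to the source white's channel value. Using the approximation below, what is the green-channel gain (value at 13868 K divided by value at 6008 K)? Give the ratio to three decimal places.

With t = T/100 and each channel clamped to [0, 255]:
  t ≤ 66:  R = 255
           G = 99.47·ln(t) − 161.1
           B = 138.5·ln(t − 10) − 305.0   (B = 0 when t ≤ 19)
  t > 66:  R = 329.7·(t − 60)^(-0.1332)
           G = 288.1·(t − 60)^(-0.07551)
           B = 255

0.841

At 6008 K (t = 60.08):
  G = 99.47·ln 60.08 − 161.1 = 99.47·4.0957 − 161.1 = 246.297.
At 13868 K (t = 138.68):
  G = 288.1·(138.68 − 60)^(-0.07551) = 288.1·78.68^(-0.07551) = 288.1·0.71919 = 207.198.
Gain = 207.198 / 246.297 = 0.8413 → 0.841.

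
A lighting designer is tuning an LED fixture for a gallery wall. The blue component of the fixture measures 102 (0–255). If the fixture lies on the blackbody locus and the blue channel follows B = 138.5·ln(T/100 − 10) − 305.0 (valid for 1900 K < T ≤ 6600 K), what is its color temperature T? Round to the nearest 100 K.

2900 K

ln(t − 10) = (102 + 305.0) / 138.5 = 2.9386.
t − 10 = e^2.9386 = 18.890, so t = 28.890.
T = 100·t = 2889 K → 2900 K to the nearest 100 K.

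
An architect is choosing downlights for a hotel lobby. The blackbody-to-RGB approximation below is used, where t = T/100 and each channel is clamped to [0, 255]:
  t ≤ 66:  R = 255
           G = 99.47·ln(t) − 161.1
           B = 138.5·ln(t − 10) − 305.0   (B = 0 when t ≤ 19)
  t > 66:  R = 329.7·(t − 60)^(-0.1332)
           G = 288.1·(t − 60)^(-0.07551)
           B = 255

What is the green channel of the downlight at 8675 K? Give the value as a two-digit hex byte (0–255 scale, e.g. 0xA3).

t = 8675/100 = 86.75; the t > 66 branch applies.
G = 288.1·(86.75 − 60)^(-0.07551) = 288.1·26.75^(-0.07551) = 288.1·0.78023 = 224.784.
Rounded: 225; in hex, 0xE1.

0xE1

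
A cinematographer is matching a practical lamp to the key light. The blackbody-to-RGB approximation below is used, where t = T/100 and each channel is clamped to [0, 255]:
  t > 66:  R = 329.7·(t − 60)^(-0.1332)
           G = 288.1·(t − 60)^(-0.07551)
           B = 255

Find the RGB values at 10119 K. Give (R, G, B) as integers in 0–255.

t = 10119/100 = 101.19; the t > 66 branch applies.
R = 329.7·(101.19 − 60)^(-0.1332) = 329.7·41.19^(-0.1332) = 329.7·0.60941 = 200.923.
G = 288.1·(101.19 − 60)^(-0.07551) = 288.1·41.19^(-0.07551) = 288.1·0.75521 = 217.576.
B = 255 by definition for t > 66.
Rounded: (201, 218, 255).

(201, 218, 255)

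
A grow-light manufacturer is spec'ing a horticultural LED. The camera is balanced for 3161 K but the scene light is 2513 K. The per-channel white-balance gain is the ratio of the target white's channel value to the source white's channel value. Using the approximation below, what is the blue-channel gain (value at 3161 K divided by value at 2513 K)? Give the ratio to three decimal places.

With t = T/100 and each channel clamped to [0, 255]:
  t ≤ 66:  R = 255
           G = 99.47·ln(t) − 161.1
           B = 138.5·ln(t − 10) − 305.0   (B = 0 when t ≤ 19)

1.693

At 2513 K (t = 25.13):
  B = 138.5·ln(25.13 − 10) − 305.0 = 138.5·ln 15.13 − 305.0 = 138.5·2.7167 − 305.0 = 71.260.
At 3161 K (t = 31.61):
  B = 138.5·ln(31.61 − 10) − 305.0 = 138.5·ln 21.61 − 305.0 = 138.5·3.0732 − 305.0 = 120.632.
Gain = 120.632 / 71.260 = 1.6928 → 1.693.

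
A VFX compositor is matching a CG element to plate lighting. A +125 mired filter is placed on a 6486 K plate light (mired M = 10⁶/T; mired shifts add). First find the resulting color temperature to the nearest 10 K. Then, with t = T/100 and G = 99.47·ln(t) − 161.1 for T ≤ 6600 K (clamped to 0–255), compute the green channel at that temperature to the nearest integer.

195

M_in = 10⁶/6486 = 154.18; M_out = 154.18 + (+125) = 279.18.
T_out = 10⁶/279.18 = 3581.9 K → 3580 K; t = 35.8.
G = 99.47·ln 35.8 − 161.1 = 99.47·3.5779 − 161.1 = 194.798.
Rounded: 195.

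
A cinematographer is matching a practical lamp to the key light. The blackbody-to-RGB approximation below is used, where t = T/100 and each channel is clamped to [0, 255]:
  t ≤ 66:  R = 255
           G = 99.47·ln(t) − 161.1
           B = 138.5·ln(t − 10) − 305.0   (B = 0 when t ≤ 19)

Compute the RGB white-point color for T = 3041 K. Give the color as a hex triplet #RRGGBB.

#FFB371

t = 3041/100 = 30.41; the t ≤ 66 branch applies.
R = 255 by definition for t ≤ 66.
G = 99.47·ln 30.41 − 161.1 = 99.47·3.4148 − 161.1 = 178.567.
B = 138.5·ln(30.41 − 10) − 305.0 = 138.5·ln 20.41 − 305.0 = 138.5·3.0160 − 305.0 = 112.719.
Rounded: (255, 179, 113).
In hex: #FFB371.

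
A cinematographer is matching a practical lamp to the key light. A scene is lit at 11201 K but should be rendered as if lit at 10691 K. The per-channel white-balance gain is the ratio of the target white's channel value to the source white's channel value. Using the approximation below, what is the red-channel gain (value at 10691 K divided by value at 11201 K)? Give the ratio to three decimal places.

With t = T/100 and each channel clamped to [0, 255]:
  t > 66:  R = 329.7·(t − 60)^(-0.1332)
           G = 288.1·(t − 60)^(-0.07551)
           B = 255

At 11201 K (t = 112.01):
  R = 329.7·(112.01 − 60)^(-0.1332) = 329.7·52.01^(-0.1332) = 329.7·0.59077 = 194.776.
At 10691 K (t = 106.91):
  R = 329.7·(106.91 − 60)^(-0.1332) = 329.7·46.91^(-0.1332) = 329.7·0.59895 = 197.472.
Gain = 197.472 / 194.776 = 1.0138 → 1.014.

1.014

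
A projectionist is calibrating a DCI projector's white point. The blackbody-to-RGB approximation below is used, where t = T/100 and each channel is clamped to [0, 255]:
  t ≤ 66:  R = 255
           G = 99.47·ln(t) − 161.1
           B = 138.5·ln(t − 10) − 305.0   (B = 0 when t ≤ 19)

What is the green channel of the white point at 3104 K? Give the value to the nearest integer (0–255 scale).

t = 3104/100 = 31.04; the t ≤ 66 branch applies.
G = 99.47·ln 31.04 − 161.1 = 99.47·3.4353 − 161.1 = 180.607.
Rounded: 181.

181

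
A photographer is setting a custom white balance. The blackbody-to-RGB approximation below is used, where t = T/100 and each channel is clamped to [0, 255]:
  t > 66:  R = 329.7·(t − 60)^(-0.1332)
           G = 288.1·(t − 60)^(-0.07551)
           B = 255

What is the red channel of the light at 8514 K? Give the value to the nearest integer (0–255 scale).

t = 8514/100 = 85.14; the t > 66 branch applies.
R = 329.7·(85.14 − 60)^(-0.1332) = 329.7·25.14^(-0.1332) = 329.7·0.65084 = 214.581.
Rounded: 215.

215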